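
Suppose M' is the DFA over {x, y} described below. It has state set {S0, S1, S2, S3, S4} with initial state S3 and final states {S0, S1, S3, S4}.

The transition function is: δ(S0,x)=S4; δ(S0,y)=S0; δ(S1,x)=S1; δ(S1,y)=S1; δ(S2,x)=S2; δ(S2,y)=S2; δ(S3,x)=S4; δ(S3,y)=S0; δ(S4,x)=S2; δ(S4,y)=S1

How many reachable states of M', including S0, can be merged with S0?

Every state is reachable, so we keep all 5.
P0 = {S0,S1,S3,S4} | {S2}.
Split {S0,S1,S3,S4} by δ(·,x) → {S0,S1,S3} and {S4}.
On input x, block {S0,S1,S3} splits into {S0,S3} and {S1}.
The partition is now stable with 4 blocks: {S0,S3} | {S2} | {S4} | {S1}.
The equivalence class containing S0 is {S0,S3}, of size 2.

2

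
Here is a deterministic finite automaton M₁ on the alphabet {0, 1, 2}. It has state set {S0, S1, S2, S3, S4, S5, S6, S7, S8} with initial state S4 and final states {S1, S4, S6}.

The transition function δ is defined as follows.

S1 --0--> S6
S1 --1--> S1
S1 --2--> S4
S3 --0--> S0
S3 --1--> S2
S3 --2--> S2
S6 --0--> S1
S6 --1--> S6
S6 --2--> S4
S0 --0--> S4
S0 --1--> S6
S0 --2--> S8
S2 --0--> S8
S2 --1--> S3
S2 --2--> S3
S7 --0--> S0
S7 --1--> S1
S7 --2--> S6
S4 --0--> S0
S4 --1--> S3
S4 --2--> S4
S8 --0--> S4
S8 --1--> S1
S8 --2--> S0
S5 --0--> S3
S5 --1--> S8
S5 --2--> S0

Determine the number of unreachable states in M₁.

No path from S4 leads to S5, S7; the other 7 states are all reachable.

2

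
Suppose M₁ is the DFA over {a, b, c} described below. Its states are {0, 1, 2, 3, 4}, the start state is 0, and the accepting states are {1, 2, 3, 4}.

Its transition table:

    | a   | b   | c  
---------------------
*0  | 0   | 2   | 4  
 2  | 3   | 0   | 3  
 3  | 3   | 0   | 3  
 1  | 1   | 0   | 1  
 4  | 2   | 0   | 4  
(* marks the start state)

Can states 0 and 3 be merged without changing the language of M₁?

Reachable states from the start: {0,2,3,4}. Unreachable: {1} — drop them.
Start with accepting vs non-accepting: {2,3,4} | {0}.
No further refinement is possible. Final partition (2 blocks): {2,3,4} | {0}.
0 and 3 end up in different blocks, so they are distinguishable. For instance, the string 'ε' is accepted from only 3.

No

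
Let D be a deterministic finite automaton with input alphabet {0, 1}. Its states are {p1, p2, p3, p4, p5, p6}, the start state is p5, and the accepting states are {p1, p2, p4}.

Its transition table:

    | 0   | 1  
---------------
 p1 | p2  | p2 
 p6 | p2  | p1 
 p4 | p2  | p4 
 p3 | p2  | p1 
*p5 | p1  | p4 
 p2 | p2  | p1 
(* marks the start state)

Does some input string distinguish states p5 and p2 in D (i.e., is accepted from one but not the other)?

Yes

Reachable states from the start: {p1,p2,p4,p5}. Unreachable: {p3,p6} — drop them.
Start with accepting vs non-accepting: {p1,p2,p4} | {p5}.
The partition is now stable with 2 blocks: {p1,p2,p4} | {p5}.
p5 and p2 end up in different blocks, so they are distinguishable. For instance, the string 'ε' is accepted from only p2.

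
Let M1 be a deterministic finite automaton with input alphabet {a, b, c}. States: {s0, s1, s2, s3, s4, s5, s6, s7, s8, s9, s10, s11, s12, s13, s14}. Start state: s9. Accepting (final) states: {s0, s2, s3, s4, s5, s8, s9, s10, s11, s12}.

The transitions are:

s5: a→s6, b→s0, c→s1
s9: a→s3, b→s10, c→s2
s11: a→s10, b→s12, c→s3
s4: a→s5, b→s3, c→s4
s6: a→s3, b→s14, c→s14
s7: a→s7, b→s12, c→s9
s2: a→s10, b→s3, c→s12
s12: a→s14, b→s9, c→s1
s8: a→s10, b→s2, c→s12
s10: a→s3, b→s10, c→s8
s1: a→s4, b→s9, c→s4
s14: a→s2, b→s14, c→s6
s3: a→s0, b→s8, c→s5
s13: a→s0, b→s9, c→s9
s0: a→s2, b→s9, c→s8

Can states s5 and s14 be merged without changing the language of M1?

No

States {s7,s11,s13} cannot be reached from the start state, so discard them.
P0 = {s0,s2,s3,s4,s5,s8,s9,s10,s12} | {s1,s6,s14}.
Refine {s0,s2,s3,s4,s5,s8,s9,s10,s12} on symbol a: members go to different blocks, giving {s0,s2,s3,s4,s8,s9,s10} and {s5,s12}.
Split {s0,s2,s3,s4,s8,s9,s10} by δ(·,a) → {s0,s2,s3,s8,s9,s10} and {s4}.
Split {s0,s2,s3,s8,s9,s10} by δ(·,c) → {s0,s9,s10} and {s2,s3,s8}.
On input a, block {s1,s6,s14} splits into {s6,s14} and {s1}.
The partition is now stable with 6 blocks: {s0,s9,s10} | {s6,s14} | {s5,s12} | {s4} | {s2,s3,s8} | {s1}.
s5 and s14 end up in different blocks, so they are distinguishable. For instance, the string 'ε' is accepted from only s5.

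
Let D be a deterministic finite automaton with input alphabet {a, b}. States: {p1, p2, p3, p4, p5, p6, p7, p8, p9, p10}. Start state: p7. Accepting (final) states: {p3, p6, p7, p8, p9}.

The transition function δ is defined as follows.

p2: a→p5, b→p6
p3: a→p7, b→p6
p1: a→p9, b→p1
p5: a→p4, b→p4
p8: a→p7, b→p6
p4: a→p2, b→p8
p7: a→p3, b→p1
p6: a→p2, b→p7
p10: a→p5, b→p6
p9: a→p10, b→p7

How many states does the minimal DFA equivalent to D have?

7

All states are reachable from the start state.
Initial partition by acceptance: {p3,p6,p7,p8,p9} | {p1,p2,p4,p5,p10}.
Split {p3,p6,p7,p8,p9} by δ(·,a) → {p3,p7,p8} and {p6,p9}.
On input b, block {p3,p7,p8} splits into {p3,p8} and {p7}.
Split {p1,p2,p4,p5,p10} by δ(·,a) → {p2,p4,p5,p10} and {p1}.
On input b, block {p2,p4,p5,p10} splits into {p2,p10} and {p4} and {p5}.
No further refinement is possible. Final partition (7 blocks): {p3,p8} | {p2,p10} | {p6,p9} | {p7} | {p1} | {p4} | {p5}.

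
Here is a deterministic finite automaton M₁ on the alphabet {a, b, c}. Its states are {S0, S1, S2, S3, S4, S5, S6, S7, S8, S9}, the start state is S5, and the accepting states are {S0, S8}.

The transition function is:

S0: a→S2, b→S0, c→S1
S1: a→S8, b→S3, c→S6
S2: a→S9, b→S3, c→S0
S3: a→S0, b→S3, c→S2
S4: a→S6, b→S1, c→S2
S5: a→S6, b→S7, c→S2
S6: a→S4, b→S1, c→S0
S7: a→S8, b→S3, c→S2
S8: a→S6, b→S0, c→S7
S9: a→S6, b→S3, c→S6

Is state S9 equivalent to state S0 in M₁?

All states are reachable from the start state.
Start with accepting vs non-accepting: {S0,S8} | {S1,S2,S3,S4,S5,S6,S7,S9}.
Split {S1,S2,S3,S4,S5,S6,S7,S9} by δ(·,a) → {S2,S4,S5,S6,S9} and {S1,S3,S7}.
Refine {S2,S4,S5,S6,S9} on symbol c: members go to different blocks, giving {S4,S5,S9} and {S2,S6}.
The partition is now stable with 4 blocks: {S0,S8} | {S4,S5,S9} | {S1,S3,S7} | {S2,S6}.
S9 and S0 end up in different blocks, so they are distinguishable. For instance, the string 'ε' is accepted from only S0.

No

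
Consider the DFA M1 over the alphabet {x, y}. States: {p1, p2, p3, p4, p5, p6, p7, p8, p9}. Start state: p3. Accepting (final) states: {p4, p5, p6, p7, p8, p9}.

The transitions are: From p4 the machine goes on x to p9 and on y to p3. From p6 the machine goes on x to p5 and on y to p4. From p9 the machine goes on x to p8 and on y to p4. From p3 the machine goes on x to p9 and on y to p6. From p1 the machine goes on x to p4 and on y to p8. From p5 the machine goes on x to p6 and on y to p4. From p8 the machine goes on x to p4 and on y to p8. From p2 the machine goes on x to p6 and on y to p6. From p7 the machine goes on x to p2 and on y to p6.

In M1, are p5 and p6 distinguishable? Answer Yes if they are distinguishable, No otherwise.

No

First remove the unreachable states {p1,p2,p7}; 6 states remain.
Initial partition by acceptance: {p4,p5,p6,p8,p9} | {p3}.
On input y, block {p4,p5,p6,p8,p9} splits into {p5,p6,p8,p9} and {p4}.
Split {p5,p6,p8,p9} by δ(·,x) → {p5,p6,p9} and {p8}.
Split {p5,p6,p9} by δ(·,x) → {p5,p6} and {p9}.
Stable partition: {p5,p6} | {p3} | {p4} | {p8} | {p9} — 5 equivalence classes.
p5 and p6 lie in the same block of the stable partition, so they are equivalent — no string distinguishes them.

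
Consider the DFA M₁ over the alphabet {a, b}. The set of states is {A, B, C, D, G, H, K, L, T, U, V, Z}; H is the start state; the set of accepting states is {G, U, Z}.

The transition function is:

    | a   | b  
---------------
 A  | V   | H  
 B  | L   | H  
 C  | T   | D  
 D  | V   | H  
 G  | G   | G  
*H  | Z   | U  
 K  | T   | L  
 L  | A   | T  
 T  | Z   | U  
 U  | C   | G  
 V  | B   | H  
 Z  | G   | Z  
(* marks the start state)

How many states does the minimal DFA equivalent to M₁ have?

First remove the unreachable states {K}; 11 states remain.
Initial partition by acceptance: {G,U,Z} | {A,B,C,D,H,L,T,V}.
Refine {G,U,Z} on symbol a: members go to different blocks, giving {G,Z} and {U}.
Split {A,B,C,D,H,L,T,V} by δ(·,a) → {A,B,C,D,L,V} and {H,T}.
On input a, block {A,B,C,D,L,V} splits into {A,B,D,L,V} and {C}.
No further refinement is possible. Final partition (5 blocks): {G,Z} | {A,B,D,L,V} | {U} | {H,T} | {C}.

5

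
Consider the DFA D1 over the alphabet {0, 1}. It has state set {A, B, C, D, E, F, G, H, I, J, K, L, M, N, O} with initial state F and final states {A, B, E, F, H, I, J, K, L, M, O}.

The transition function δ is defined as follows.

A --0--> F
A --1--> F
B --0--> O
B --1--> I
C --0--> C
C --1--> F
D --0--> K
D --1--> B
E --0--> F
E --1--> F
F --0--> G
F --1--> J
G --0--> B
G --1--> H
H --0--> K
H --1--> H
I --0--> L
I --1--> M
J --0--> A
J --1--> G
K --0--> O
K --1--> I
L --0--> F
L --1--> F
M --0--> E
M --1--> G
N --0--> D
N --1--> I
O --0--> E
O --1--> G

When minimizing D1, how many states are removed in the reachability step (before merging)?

Starting at F and following transitions, the reachable set is {A, B, E, F, G, H, I, J, K, L, M, O}. That leaves C, D, N unreachable — 3 in total.

3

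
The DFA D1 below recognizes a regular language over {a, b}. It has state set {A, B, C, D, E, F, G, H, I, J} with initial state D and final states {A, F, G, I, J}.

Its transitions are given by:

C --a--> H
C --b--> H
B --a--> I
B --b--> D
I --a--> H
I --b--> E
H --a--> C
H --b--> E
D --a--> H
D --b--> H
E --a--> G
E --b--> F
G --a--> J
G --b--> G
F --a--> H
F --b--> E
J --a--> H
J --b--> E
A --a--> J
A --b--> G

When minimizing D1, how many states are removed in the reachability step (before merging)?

3

BFS from D reaches {C, D, E, F, G, H, J}; the 3 state(s) A, B, I are never visited.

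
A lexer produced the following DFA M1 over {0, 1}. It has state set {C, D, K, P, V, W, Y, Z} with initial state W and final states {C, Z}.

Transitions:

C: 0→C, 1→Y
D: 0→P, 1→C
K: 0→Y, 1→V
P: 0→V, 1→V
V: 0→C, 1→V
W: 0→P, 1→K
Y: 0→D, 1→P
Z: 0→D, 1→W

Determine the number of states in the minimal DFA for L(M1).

Reachable states from the start: {C,D,K,P,V,W,Y}. Unreachable: {Z} — drop them.
Initial partition by acceptance: {C} | {D,K,P,V,W,Y}.
Refine {D,K,P,V,W,Y} on symbol 0: members go to different blocks, giving {D,K,P,W,Y} and {V}.
Refine {D,K,P,W,Y} on symbol 0: members go to different blocks, giving {D,K,W,Y} and {P}.
On input 0, block {D,K,W,Y} splits into {K,Y} and {D,W}.
Split {K,Y} by δ(·,0) → {Y} and {K}.
Split {D,W} by δ(·,1) → {D} and {W}.
The partition is now stable with 7 blocks: {C} | {Y} | {V} | {P} | {D} | {K} | {W}.

7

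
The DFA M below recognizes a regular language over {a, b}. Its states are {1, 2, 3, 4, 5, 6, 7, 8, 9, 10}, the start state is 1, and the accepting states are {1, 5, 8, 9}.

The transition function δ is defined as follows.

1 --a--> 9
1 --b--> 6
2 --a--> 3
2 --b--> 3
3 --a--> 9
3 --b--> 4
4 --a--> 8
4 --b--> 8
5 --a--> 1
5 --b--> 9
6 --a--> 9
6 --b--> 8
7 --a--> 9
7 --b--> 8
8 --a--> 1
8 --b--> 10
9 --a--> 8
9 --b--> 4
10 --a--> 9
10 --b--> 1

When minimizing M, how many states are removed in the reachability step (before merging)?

4

No path from 1 leads to 2, 3, 5, 7; the other 6 states are all reachable.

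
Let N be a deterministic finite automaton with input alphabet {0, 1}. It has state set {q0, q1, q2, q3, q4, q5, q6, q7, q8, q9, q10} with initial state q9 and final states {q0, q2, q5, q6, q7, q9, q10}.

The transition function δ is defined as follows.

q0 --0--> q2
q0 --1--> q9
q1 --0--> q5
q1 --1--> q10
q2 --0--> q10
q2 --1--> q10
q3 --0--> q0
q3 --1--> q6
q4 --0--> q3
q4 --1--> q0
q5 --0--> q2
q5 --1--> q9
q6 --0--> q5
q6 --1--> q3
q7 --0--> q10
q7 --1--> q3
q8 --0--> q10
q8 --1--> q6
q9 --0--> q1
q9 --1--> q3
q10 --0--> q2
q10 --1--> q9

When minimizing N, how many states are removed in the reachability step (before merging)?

3

No path from q9 leads to q4, q7, q8; the other 8 states are all reachable.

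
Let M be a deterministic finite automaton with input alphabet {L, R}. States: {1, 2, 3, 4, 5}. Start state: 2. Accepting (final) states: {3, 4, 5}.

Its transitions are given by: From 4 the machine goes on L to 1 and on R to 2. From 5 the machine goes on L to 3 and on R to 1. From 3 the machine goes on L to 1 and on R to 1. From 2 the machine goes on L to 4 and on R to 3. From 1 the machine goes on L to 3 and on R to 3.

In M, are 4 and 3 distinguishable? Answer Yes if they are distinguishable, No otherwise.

No

Reachable states from the start: {1,2,3,4}. Unreachable: {5} — drop them.
Initial partition by acceptance: {3,4} | {1,2}.
The partition is now stable with 2 blocks: {3,4} | {1,2}.
4 and 3 lie in the same block of the stable partition, so they are equivalent — no string distinguishes them.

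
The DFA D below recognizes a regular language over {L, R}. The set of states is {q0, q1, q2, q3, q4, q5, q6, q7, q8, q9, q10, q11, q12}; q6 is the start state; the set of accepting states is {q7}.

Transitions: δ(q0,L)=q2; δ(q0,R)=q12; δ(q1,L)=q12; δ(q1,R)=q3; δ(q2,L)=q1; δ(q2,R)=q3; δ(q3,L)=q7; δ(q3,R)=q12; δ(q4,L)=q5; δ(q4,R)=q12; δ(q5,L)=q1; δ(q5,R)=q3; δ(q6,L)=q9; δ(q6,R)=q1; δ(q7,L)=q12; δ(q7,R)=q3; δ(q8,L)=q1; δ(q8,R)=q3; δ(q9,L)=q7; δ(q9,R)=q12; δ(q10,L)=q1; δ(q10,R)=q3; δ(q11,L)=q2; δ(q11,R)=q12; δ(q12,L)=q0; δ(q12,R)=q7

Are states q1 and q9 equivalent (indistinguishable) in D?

No

Reachable states from the start: {q0,q1,q2,q3,q6,q7,q9,q12}. Unreachable: {q4,q5,q8,q10,q11} — drop them.
P0 = {q7} | {q0,q1,q2,q3,q6,q9,q12}.
On input L, block {q0,q1,q2,q3,q6,q9,q12} splits into {q0,q1,q2,q6,q12} and {q3,q9}.
Split {q0,q1,q2,q6,q12} by δ(·,L) → {q0,q1,q2,q12} and {q6}.
Refine {q0,q1,q2,q12} on symbol R: members go to different blocks, giving {q1,q2} and {q0} and {q12}.
On input L, block {q1,q2} splits into {q1} and {q2}.
The partition is now stable with 7 blocks: {q7} | {q1} | {q3,q9} | {q6} | {q0} | {q12} | {q2}.
q1 and q9 end up in different blocks, so they are distinguishable. For instance, the string 'L' is accepted from only q9.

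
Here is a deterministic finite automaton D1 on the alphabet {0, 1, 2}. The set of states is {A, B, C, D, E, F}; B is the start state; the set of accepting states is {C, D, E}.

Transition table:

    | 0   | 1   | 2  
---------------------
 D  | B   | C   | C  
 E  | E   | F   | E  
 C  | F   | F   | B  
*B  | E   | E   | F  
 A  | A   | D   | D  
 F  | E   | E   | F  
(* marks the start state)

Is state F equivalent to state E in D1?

No

First remove the unreachable states {A,C,D}; 3 states remain.
Initial partition by acceptance: {E} | {B,F}.
No further refinement is possible. Final partition (2 blocks): {E} | {B,F}.
F and E end up in different blocks, so they are distinguishable. For instance, the string 'ε' is accepted from only E.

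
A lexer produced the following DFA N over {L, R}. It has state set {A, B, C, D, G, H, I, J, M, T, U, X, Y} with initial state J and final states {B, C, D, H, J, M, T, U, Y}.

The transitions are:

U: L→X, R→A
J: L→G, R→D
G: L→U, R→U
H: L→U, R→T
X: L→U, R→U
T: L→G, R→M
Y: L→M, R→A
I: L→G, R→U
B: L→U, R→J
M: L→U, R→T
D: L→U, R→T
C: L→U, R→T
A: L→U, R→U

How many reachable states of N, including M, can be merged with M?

States {B,C,H,I,Y} cannot be reached from the start state, so discard them.
P0 = {D,J,M,T,U} | {A,G,X}.
Refine {D,J,M,T,U} on symbol L: members go to different blocks, giving {J,T,U} and {D,M}.
Split {J,T,U} by δ(·,R) → {J,T} and {U}.
Stable partition: {J,T} | {A,G,X} | {D,M} | {U} — 4 equivalence classes.
State M belongs to the block {D,M}, which has 2 states.

2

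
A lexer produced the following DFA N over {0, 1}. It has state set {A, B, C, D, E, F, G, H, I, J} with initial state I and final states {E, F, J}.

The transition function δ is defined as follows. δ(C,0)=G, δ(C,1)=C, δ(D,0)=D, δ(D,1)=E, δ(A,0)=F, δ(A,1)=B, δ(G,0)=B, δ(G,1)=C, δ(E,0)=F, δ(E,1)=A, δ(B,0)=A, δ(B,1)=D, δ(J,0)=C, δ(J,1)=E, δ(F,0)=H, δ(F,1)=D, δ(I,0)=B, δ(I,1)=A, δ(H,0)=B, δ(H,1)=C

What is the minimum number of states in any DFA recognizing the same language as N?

8

Reachable states from the start: {A,B,C,D,E,F,G,H,I}. Unreachable: {J} — drop them.
Initial partition by acceptance: {E,F} | {A,B,C,D,G,H,I}.
Refine {E,F} on symbol 0: members go to different blocks, giving {E} and {F}.
Refine {A,B,C,D,G,H,I} on symbol 0: members go to different blocks, giving {B,C,D,G,H,I} and {A}.
Refine {B,C,D,G,H,I} on symbol 0: members go to different blocks, giving {C,D,G,H,I} and {B}.
Split {C,D,G,H,I} by δ(·,0) → {G,H,I} and {C,D}.
On input 1, block {G,H,I} splits into {G,H} and {I}.
Refine {C,D} on symbol 0: members go to different blocks, giving {C} and {D}.
The partition is now stable with 8 blocks: {E} | {G,H} | {F} | {A} | {B} | {C} | {I} | {D}.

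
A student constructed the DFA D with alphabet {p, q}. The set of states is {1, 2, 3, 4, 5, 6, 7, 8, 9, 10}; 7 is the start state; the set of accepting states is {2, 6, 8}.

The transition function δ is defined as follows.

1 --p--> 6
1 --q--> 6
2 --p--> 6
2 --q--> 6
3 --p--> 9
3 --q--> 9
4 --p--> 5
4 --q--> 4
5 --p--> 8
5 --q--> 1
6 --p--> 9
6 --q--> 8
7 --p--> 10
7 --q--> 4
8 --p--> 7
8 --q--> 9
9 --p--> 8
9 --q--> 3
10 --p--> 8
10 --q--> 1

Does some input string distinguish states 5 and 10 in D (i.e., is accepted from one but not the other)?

No

First remove the unreachable states {2}; 9 states remain.
Start with accepting vs non-accepting: {6,8} | {1,3,4,5,7,9,10}.
On input q, block {6,8} splits into {6} and {8}.
Split {1,3,4,5,7,9,10} by δ(·,p) → {3,4,7} and {5,9,10} and {1}.
On input q, block {3,4,7} splits into {4,7} and {3}.
Split {5,9,10} by δ(·,q) → {5,10} and {9}.
No further refinement is possible. Final partition (7 blocks): {6} | {4,7} | {8} | {5,10} | {1} | {3} | {9}.
5 and 10 lie in the same block of the stable partition, so they are equivalent — no string distinguishes them.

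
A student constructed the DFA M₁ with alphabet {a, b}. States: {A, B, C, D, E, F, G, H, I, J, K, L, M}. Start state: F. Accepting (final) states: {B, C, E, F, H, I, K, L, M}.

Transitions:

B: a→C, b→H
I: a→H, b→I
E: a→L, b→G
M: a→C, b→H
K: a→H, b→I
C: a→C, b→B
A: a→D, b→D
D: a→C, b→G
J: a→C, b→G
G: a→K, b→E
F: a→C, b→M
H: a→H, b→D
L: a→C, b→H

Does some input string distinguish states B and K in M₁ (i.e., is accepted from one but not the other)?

Reachable states from the start: {B,C,D,E,F,G,H,I,K,L,M}. Unreachable: {A,J} — drop them.
Initial partition by acceptance: {B,C,E,F,H,I,K,L,M} | {D,G}.
Split {B,C,E,F,H,I,K,L,M} by δ(·,b) → {B,C,F,I,K,L,M} and {E,H}.
On input a, block {B,C,F,I,K,L,M} splits into {B,C,F,L,M} and {I,K}.
Split {B,C,F,L,M} by δ(·,b) → {B,L,M} and {C,F}.
Refine {D,G} on symbol a: members go to different blocks, giving {D} and {G}.
Refine {E,H} on symbol a: members go to different blocks, giving {E} and {H}.
No further refinement is possible. Final partition (7 blocks): {B,L,M} | {D} | {E} | {I,K} | {C,F} | {G} | {H}.
B and K end up in different blocks, so they are distinguishable. For instance, the string 'ab' is accepted from only B.

Yes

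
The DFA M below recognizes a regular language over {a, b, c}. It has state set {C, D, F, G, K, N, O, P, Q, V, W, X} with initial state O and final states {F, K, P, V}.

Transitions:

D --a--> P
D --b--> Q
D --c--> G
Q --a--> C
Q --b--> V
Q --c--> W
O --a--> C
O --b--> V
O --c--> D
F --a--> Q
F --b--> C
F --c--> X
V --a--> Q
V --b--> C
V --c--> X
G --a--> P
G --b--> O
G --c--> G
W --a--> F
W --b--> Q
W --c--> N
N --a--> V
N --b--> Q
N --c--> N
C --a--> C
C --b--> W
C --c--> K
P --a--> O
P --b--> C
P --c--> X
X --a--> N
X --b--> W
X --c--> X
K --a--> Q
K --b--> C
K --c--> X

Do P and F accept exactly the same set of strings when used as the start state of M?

Yes

P0 = {F,K,P,V} | {C,D,G,N,O,Q,W,X}.
Split {C,D,G,N,O,Q,W,X} by δ(·,a) → {D,G,N,W} and {C,O,Q,X}.
Refine {C,O,Q,X} on symbol a: members go to different blocks, giving {C,O,Q} and {X}.
Split {C,O,Q} by δ(·,b) → {O,Q} and {C}.
No further refinement is possible. Final partition (5 blocks): {F,K,P,V} | {D,G,N,W} | {O,Q} | {X} | {C}.
P and F lie in the same block of the stable partition, so they are equivalent — no string distinguishes them.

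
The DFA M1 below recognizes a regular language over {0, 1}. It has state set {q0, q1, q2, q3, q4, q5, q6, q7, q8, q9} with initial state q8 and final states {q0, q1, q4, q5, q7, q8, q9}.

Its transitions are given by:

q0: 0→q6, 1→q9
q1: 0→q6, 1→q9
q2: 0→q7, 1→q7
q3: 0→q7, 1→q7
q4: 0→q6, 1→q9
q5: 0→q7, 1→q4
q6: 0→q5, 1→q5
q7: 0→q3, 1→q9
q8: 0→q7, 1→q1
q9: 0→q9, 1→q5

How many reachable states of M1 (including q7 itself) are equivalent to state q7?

1

First remove the unreachable states {q0,q2}; 8 states remain.
P0 = {q1,q4,q5,q7,q8,q9} | {q3,q6}.
Refine {q1,q4,q5,q7,q8,q9} on symbol 0: members go to different blocks, giving {q1,q4,q7} and {q5,q8,q9}.
Refine {q3,q6} on symbol 0: members go to different blocks, giving {q3} and {q6}.
Split {q1,q4,q7} by δ(·,0) → {q1,q4} and {q7}.
Split {q5,q8,q9} by δ(·,0) → {q5,q8} and {q9}.
Stable partition: {q1,q4} | {q3} | {q5,q8} | {q6} | {q7} | {q9} — 6 equivalence classes.
State q7 belongs to the block {q7}, which has 1 states.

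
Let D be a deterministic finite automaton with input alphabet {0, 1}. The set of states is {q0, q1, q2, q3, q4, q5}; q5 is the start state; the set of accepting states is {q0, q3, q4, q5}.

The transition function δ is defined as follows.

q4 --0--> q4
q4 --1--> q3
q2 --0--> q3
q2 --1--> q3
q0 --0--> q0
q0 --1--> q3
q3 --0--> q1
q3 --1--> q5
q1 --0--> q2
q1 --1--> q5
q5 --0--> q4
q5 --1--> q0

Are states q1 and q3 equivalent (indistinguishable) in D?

No

P0 = {q0,q3,q4,q5} | {q1,q2}.
Split {q0,q3,q4,q5} by δ(·,0) → {q0,q4,q5} and {q3}.
Split {q0,q4,q5} by δ(·,1) → {q0,q4} and {q5}.
On input 0, block {q1,q2} splits into {q1} and {q2}.
No further refinement is possible. Final partition (5 blocks): {q0,q4} | {q1} | {q3} | {q5} | {q2}.
q1 and q3 end up in different blocks, so they are distinguishable. For instance, the string 'ε' is accepted from only q3.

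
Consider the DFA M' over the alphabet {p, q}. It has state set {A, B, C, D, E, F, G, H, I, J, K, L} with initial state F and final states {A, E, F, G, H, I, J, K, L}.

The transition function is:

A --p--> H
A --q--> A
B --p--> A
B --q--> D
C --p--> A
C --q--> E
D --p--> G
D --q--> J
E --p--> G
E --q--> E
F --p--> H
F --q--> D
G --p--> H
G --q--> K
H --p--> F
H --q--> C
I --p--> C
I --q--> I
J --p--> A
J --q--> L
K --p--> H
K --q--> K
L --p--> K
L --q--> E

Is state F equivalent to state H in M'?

Yes

First remove the unreachable states {B,I}; 10 states remain.
Initial partition by acceptance: {A,E,F,G,H,J,K,L} | {C,D}.
Split {A,E,F,G,H,J,K,L} by δ(·,q) → {A,E,G,J,K,L} and {F,H}.
Split {A,E,G,J,K,L} by δ(·,p) → {A,G,K} and {E,J,L}.
The partition is now stable with 4 blocks: {A,G,K} | {C,D} | {F,H} | {E,J,L}.
F and H lie in the same block of the stable partition, so they are equivalent — no string distinguishes them.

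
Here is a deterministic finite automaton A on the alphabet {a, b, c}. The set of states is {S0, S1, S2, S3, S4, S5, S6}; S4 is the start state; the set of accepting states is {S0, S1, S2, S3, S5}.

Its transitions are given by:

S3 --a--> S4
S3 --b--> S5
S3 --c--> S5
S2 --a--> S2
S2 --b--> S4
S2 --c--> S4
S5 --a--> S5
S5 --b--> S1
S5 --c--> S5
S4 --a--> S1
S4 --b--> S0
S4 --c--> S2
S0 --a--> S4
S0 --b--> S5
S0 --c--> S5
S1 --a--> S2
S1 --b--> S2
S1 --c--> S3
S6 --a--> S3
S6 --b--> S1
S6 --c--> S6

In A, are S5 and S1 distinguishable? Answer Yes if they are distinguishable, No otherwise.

Yes

States {S6} cannot be reached from the start state, so discard them.
Start with accepting vs non-accepting: {S0,S1,S2,S3,S5} | {S4}.
Split {S0,S1,S2,S3,S5} by δ(·,a) → {S1,S2,S5} and {S0,S3}.
On input b, block {S1,S2,S5} splits into {S1,S5} and {S2}.
On input a, block {S1,S5} splits into {S1} and {S5}.
No further refinement is possible. Final partition (5 blocks): {S1} | {S4} | {S0,S3} | {S2} | {S5}.
S5 and S1 end up in different blocks, so they are distinguishable. For instance, the string 'ab' is accepted from only S5.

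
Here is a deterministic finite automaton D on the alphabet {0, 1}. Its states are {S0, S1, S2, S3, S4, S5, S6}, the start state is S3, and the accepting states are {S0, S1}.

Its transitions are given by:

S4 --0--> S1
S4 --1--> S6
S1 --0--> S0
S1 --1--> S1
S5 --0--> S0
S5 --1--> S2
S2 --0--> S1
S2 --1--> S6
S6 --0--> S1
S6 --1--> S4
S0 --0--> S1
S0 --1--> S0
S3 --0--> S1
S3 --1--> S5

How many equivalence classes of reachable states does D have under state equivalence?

All states are reachable from the start state.
Initial partition by acceptance: {S0,S1} | {S2,S3,S4,S5,S6}.
The partition is now stable with 2 blocks: {S0,S1} | {S2,S3,S4,S5,S6}.

2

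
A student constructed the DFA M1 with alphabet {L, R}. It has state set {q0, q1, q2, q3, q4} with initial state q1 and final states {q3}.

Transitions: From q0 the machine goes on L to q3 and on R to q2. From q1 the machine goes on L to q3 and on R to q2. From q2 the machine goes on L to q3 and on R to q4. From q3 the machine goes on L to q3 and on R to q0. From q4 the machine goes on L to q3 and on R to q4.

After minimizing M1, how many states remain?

P0 = {q3} | {q0,q1,q2,q4}.
The partition is now stable with 2 blocks: {q3} | {q0,q1,q2,q4}.

2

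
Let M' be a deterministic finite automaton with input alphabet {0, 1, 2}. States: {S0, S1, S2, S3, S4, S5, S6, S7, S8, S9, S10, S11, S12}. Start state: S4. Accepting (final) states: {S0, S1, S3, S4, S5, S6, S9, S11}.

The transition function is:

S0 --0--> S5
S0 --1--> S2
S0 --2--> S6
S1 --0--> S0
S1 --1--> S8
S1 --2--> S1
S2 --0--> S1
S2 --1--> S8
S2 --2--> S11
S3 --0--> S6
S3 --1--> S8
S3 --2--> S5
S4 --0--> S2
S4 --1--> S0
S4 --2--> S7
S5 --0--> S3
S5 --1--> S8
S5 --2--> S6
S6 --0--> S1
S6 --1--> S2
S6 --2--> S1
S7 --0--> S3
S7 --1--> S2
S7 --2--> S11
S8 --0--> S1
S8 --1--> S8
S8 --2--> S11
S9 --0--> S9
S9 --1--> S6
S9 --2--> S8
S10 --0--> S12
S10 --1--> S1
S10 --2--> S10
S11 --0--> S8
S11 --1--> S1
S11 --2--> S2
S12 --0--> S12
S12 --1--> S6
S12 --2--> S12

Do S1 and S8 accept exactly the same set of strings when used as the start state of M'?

Reachable states from the start: {S0,S1,S2,S3,S4,S5,S6,S7,S8,S11}. Unreachable: {S9,S10,S12} — drop them.
Initial partition by acceptance: {S0,S1,S3,S4,S5,S6,S11} | {S2,S7,S8}.
Split {S0,S1,S3,S4,S5,S6,S11} by δ(·,0) → {S0,S1,S3,S5,S6} and {S4,S11}.
Stable partition: {S0,S1,S3,S5,S6} | {S2,S7,S8} | {S4,S11} — 3 equivalence classes.
S1 and S8 end up in different blocks, so they are distinguishable. For instance, the string 'ε' is accepted from only S1.

No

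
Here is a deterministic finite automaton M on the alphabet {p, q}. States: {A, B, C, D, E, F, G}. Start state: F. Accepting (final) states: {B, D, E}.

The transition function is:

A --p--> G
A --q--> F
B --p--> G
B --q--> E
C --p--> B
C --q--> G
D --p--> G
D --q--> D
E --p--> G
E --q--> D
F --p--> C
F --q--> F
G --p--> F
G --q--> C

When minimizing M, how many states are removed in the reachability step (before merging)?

1

Starting at F and following transitions, the reachable set is {B, C, D, E, F, G}. That leaves A unreachable — 1 in total.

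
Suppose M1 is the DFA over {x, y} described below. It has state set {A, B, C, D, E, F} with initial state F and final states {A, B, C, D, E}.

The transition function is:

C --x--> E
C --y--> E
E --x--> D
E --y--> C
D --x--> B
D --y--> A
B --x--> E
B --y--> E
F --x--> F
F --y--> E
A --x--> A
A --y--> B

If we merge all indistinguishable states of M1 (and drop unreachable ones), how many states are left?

Start with accepting vs non-accepting: {A,B,C,D,E} | {F}.
Stable partition: {A,B,C,D,E} | {F} — 2 equivalence classes.

2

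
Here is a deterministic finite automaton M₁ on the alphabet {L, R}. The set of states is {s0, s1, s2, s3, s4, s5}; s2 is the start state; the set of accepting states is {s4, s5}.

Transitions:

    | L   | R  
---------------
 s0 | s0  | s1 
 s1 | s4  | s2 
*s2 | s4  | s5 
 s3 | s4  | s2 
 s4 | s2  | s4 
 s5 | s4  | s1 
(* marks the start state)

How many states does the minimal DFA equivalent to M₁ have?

Reachable states from the start: {s1,s2,s4,s5}. Unreachable: {s0,s3} — drop them.
Start with accepting vs non-accepting: {s4,s5} | {s1,s2}.
On input L, block {s4,s5} splits into {s4} and {s5}.
Split {s1,s2} by δ(·,R) → {s1} and {s2}.
No further refinement is possible. Final partition (4 blocks): {s4} | {s1} | {s5} | {s2}.

4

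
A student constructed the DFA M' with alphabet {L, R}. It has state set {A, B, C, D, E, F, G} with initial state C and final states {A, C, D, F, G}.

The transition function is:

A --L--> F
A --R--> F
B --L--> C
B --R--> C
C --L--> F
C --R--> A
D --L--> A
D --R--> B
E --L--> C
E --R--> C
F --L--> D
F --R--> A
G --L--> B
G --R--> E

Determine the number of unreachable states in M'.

2

BFS from C reaches {A, B, C, D, F}; the 2 state(s) E, G are never visited.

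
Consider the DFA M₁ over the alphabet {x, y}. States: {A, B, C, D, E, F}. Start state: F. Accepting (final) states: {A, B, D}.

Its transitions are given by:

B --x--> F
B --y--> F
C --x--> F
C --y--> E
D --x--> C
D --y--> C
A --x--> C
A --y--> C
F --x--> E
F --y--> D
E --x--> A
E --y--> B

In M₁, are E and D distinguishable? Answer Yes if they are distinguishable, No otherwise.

Yes

Start with accepting vs non-accepting: {A,B,D} | {C,E,F}.
Refine {C,E,F} on symbol x: members go to different blocks, giving {C,F} and {E}.
Refine {C,F} on symbol x: members go to different blocks, giving {C} and {F}.
Refine {A,B,D} on symbol x: members go to different blocks, giving {A,D} and {B}.
No further refinement is possible. Final partition (5 blocks): {A,D} | {C} | {E} | {F} | {B}.
E and D end up in different blocks, so they are distinguishable. For instance, the string 'ε' is accepted from only D.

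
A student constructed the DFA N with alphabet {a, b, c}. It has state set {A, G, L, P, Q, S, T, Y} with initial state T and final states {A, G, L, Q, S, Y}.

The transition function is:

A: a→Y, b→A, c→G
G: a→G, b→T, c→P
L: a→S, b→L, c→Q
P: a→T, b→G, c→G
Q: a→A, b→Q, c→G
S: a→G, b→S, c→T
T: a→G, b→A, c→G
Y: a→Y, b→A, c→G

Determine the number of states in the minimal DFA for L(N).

4

First remove the unreachable states {L,Q,S}; 5 states remain.
Initial partition by acceptance: {A,G,Y} | {P,T}.
Split {A,G,Y} by δ(·,b) → {A,Y} and {G}.
On input a, block {P,T} splits into {P} and {T}.
No further refinement is possible. Final partition (4 blocks): {A,Y} | {P} | {G} | {T}.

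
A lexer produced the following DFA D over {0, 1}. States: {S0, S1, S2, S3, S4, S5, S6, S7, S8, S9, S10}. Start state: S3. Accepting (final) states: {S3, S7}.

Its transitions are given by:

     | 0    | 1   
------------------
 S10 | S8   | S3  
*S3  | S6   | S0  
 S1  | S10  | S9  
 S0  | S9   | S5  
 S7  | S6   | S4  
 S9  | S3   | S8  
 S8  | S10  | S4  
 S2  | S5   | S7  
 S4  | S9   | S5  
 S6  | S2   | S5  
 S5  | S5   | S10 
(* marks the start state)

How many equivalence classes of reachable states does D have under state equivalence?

First remove the unreachable states {S1}; 10 states remain.
P0 = {S3,S7} | {S0,S2,S4,S5,S6,S8,S9,S10}.
Refine {S0,S2,S4,S5,S6,S8,S9,S10} on symbol 0: members go to different blocks, giving {S0,S2,S4,S5,S6,S8,S10} and {S9}.
Split {S0,S2,S4,S5,S6,S8,S10} by δ(·,0) → {S2,S5,S6,S8,S10} and {S0,S4}.
Refine {S2,S5,S6,S8,S10} on symbol 1: members go to different blocks, giving {S2,S10} and {S5,S6} and {S8}.
Refine {S2,S10} on symbol 0: members go to different blocks, giving {S2} and {S10}.
Refine {S5,S6} on symbol 0: members go to different blocks, giving {S5} and {S6}.
No further refinement is possible. Final partition (8 blocks): {S3,S7} | {S2} | {S9} | {S0,S4} | {S5} | {S8} | {S10} | {S6}.

8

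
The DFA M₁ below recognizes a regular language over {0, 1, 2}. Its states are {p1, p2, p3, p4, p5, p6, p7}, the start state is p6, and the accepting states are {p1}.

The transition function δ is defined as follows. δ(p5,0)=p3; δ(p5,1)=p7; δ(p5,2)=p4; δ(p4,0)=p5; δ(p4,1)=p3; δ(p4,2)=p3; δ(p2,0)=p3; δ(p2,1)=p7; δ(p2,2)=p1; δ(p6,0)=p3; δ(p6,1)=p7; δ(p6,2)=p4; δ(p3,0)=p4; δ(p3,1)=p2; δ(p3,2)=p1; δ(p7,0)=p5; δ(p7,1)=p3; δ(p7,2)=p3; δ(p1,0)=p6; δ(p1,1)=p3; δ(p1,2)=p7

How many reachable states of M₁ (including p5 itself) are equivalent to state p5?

2

Every state is reachable, so we keep all 7.
Initial partition by acceptance: {p1} | {p2,p3,p4,p5,p6,p7}.
Refine {p2,p3,p4,p5,p6,p7} on symbol 2: members go to different blocks, giving {p4,p5,p6,p7} and {p2,p3}.
Split {p4,p5,p6,p7} by δ(·,0) → {p4,p7} and {p5,p6}.
Refine {p2,p3} on symbol 0: members go to different blocks, giving {p2} and {p3}.
No further refinement is possible. Final partition (5 blocks): {p1} | {p4,p7} | {p2} | {p5,p6} | {p3}.
State p5 belongs to the block {p5,p6}, which has 2 states.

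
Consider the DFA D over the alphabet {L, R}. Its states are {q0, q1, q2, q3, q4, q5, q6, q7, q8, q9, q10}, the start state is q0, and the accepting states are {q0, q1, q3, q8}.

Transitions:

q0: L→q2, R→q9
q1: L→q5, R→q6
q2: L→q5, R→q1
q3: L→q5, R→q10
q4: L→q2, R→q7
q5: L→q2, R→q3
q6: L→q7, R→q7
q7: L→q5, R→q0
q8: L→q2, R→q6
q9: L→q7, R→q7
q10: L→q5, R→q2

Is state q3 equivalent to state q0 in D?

States {q4,q8} cannot be reached from the start state, so discard them.
Start with accepting vs non-accepting: {q0,q1,q3} | {q2,q5,q6,q7,q9,q10}.
Split {q2,q5,q6,q7,q9,q10} by δ(·,R) → {q2,q5,q7} and {q6,q9,q10}.
The partition is now stable with 3 blocks: {q0,q1,q3} | {q2,q5,q7} | {q6,q9,q10}.
q3 and q0 lie in the same block of the stable partition, so they are equivalent — no string distinguishes them.

Yes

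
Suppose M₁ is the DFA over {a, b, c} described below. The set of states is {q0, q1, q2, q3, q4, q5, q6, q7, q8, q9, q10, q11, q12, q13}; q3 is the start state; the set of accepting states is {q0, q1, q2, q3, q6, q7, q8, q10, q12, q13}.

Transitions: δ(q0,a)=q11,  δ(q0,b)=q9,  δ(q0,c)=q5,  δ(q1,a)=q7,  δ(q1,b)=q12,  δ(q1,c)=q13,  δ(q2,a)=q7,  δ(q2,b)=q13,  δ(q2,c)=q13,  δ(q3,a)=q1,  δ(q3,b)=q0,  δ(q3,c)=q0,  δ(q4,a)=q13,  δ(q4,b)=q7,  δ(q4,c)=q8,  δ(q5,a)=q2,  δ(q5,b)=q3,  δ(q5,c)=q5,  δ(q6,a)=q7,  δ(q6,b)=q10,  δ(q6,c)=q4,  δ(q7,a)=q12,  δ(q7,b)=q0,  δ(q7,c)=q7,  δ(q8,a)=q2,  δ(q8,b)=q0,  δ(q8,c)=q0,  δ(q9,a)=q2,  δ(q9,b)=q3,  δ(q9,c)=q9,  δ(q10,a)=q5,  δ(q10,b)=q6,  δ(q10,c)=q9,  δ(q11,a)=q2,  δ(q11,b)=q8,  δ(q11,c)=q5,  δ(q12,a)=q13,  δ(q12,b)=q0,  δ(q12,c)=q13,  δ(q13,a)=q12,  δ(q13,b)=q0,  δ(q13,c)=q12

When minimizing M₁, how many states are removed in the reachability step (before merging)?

3

BFS from q3 reaches {q0, q1, q2, q3, q5, q7, q8, q9, q11, q12, q13}; the 3 state(s) q4, q6, q10 are never visited.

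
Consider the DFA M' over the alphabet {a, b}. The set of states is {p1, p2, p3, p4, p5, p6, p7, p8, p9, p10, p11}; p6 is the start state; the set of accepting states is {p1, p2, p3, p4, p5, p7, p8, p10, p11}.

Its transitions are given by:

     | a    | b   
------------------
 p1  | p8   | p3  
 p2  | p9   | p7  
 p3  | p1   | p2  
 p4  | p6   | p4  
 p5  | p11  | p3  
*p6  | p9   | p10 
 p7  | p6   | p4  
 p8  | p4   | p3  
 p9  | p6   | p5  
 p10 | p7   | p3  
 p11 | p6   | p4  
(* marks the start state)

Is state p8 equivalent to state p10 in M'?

All states are reachable from the start state.
P0 = {p1,p2,p3,p4,p5,p7,p8,p10,p11} | {p6,p9}.
Refine {p1,p2,p3,p4,p5,p7,p8,p10,p11} on symbol a: members go to different blocks, giving {p1,p3,p5,p8,p10} and {p2,p4,p7,p11}.
Split {p1,p3,p5,p8,p10} by δ(·,a) → {p5,p8,p10} and {p1,p3}.
Refine {p1,p3} on symbol a: members go to different blocks, giving {p1} and {p3}.
Stable partition: {p5,p8,p10} | {p6,p9} | {p2,p4,p7,p11} | {p1} | {p3} — 5 equivalence classes.
p8 and p10 lie in the same block of the stable partition, so they are equivalent — no string distinguishes them.

Yes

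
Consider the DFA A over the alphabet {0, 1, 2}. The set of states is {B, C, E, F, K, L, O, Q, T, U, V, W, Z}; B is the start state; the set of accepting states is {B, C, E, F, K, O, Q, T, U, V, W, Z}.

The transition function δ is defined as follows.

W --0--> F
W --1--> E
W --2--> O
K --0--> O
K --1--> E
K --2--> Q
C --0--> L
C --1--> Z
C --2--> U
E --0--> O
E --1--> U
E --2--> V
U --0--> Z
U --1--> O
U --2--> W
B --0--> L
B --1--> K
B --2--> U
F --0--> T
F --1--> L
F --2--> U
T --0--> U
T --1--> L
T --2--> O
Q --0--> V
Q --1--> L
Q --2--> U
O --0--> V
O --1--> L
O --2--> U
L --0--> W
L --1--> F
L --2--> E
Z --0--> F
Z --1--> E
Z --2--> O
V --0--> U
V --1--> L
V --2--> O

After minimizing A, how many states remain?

Reachable states from the start: {B,E,F,K,L,O,Q,T,U,V,W,Z}. Unreachable: {C} — drop them.
P0 = {B,E,F,K,O,Q,T,U,V,W,Z} | {L}.
Split {B,E,F,K,O,Q,T,U,V,W,Z} by δ(·,0) → {E,F,K,O,Q,T,U,V,W,Z} and {B}.
Split {E,F,K,O,Q,T,U,V,W,Z} by δ(·,1) → {E,K,U,W,Z} and {F,O,Q,T,V}.
Split {E,K,U,W,Z} by δ(·,0) → {E,K,W,Z} and {U}.
On input 1, block {E,K,W,Z} splits into {K,W,Z} and {E}.
Split {F,O,Q,T,V} by δ(·,0) → {F,O,Q} and {T,V}.
No further refinement is possible. Final partition (7 blocks): {K,W,Z} | {L} | {B} | {F,O,Q} | {U} | {E} | {T,V}.

7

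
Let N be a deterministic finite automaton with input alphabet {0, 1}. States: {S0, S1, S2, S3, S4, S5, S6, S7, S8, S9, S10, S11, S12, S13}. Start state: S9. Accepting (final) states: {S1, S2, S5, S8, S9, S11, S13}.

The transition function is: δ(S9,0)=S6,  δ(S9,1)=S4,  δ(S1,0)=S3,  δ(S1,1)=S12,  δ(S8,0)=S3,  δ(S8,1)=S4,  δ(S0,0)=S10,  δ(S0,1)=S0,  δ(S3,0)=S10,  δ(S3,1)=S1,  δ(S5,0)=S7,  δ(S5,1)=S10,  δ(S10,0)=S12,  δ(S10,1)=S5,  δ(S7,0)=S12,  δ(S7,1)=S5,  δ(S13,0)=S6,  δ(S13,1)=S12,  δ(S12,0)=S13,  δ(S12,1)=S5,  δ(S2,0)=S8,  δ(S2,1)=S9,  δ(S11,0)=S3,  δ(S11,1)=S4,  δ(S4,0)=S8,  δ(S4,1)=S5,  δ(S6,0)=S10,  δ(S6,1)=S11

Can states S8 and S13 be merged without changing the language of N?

Yes

First remove the unreachable states {S0,S2}; 12 states remain.
Initial partition by acceptance: {S1,S5,S8,S9,S11,S13} | {S3,S4,S6,S7,S10,S12}.
Refine {S3,S4,S6,S7,S10,S12} on symbol 0: members go to different blocks, giving {S3,S6,S7,S10} and {S4,S12}.
Refine {S1,S5,S8,S9,S11,S13} on symbol 1: members go to different blocks, giving {S1,S8,S9,S11,S13} and {S5}.
Refine {S3,S6,S7,S10} on symbol 0: members go to different blocks, giving {S3,S6} and {S7,S10}.
No further refinement is possible. Final partition (5 blocks): {S1,S8,S9,S11,S13} | {S3,S6} | {S4,S12} | {S5} | {S7,S10}.
S8 and S13 lie in the same block of the stable partition, so they are equivalent — no string distinguishes them.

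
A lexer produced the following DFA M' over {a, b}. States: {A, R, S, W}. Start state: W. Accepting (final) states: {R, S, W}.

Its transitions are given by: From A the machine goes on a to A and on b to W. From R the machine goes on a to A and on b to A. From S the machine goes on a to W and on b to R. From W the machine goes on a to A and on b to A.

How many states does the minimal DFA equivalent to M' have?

2

First remove the unreachable states {R,S}; 2 states remain.
P0 = {W} | {A}.
The partition is now stable with 2 blocks: {W} | {A}.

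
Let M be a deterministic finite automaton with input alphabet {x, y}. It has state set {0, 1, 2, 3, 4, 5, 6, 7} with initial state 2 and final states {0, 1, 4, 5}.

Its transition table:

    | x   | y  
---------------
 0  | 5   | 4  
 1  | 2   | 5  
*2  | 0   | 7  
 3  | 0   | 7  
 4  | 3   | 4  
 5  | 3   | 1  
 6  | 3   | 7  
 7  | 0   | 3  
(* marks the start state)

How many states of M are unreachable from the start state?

No path from 2 leads to 6; the other 7 states are all reachable.

1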